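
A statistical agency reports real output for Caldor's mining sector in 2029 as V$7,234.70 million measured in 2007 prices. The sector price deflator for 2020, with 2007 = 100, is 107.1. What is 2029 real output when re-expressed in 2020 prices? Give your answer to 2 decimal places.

V$7,748.36 million

Real output in 2020 prices = Real output in 2007 prices × (P_2020/P_2007) = 7234.70 × 1.071 = 7748.36.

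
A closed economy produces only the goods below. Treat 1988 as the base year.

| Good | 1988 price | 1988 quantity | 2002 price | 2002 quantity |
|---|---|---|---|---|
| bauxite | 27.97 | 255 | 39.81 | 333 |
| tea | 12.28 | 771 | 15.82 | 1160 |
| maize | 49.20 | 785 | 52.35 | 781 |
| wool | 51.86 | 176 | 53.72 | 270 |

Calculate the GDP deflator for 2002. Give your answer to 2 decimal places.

114.49

Nominal GDP 2002 = 39.81·333 + 15.82·1160 + 52.35·781 + 53.72·270 = 86997.68.
Real GDP 2002 (at 1988 prices) = 27.97·333 + 12.28·1160 + 49.20·781 + 51.86·270 = 75986.21.
Deflator = Nominal/Real × 100 = 86997.68/75986.21 × 100 = 114.491.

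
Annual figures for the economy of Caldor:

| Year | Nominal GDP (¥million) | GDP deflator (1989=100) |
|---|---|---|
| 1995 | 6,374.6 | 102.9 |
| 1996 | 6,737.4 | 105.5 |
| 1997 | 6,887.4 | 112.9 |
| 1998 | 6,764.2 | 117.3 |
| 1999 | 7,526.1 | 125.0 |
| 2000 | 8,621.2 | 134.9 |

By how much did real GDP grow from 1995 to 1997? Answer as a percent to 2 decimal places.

-1.53%

Real GDP 1995 = 6374.6/1.029 = 6194.95.
Real GDP 1997 = 6887.4/1.129 = 6100.44.
Change = 6100.44/6194.95 − 1 = -0.0153.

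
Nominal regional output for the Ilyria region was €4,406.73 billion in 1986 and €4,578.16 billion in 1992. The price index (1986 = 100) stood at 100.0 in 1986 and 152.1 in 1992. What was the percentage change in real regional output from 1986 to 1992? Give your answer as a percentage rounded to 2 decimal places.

-31.70%

Deflate each year: 1986 → 4406.73/1.000 = 4406.73; 1992 → 4578.16/1.521 = 3009.97.
So real regional output changed by 3009.97/4406.73 − 1 = -0.3170, i.e. -31.70%.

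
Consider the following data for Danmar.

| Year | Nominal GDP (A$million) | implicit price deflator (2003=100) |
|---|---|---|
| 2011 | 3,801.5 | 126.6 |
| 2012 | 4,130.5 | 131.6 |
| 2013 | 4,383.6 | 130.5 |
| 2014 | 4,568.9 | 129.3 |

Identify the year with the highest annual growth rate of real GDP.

2012: real = 4130.5/1.316 = 3138.68; growth vs 2011 (3002.76) = 4.53%.
2013: real = 4383.6/1.305 = 3359.08; growth vs 2012 (3138.68) = 7.02%.
2014: real = 4568.9/1.293 = 3533.57; growth vs 2013 (3359.08) = 5.19%.

2013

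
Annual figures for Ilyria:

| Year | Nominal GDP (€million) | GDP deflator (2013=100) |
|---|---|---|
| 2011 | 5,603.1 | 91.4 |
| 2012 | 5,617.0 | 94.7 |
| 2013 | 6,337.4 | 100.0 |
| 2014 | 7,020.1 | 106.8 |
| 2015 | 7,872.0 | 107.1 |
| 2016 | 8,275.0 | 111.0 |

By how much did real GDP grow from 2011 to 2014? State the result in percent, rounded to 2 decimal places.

Real GDP 2011 = 5603.1/0.914 = 6130.31.
Real GDP 2014 = 7020.1/1.068 = 6573.13.
Change = 6573.13/6130.31 − 1 = 0.0722.

7.22%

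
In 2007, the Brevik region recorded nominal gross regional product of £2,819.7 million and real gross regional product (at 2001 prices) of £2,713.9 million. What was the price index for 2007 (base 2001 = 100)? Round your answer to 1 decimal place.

price index = (Nominal / Real) × 100 = 2819.7 / 2713.9 × 100 = 103.90.

103.9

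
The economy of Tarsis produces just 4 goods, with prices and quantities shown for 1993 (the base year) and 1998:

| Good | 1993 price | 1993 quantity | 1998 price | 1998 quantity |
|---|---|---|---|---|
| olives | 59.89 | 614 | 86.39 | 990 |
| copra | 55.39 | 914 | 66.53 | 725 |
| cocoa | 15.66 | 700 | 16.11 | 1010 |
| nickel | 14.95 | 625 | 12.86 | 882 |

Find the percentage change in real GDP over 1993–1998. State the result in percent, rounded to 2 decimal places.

Real GDP 1993 = Nominal GDP 1993 = 59.89·614 + 55.39·914 + 15.66·700 + 14.95·625 = 107704.67.
Real GDP 1998 (at 1993 prices) = 59.89·990 + 55.39·725 + 15.66·1010 + 14.95·882 = 128451.35.
Real growth = 128451.35/107704.67 − 1 = 0.1926.

19.26%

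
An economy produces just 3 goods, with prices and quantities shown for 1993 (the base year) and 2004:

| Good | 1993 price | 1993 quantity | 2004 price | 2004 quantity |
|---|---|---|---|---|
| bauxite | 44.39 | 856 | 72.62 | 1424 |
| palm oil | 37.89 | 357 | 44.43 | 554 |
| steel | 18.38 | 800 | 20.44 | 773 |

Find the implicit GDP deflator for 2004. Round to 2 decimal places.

Nominal GDP 2004 = 72.62·1424 + 44.43·554 + 20.44·773 = 143825.22.
Real GDP 2004 (at 1993 prices) = 44.39·1424 + 37.89·554 + 18.38·773 = 98410.16.
Deflator = Nominal/Real × 100 = 143825.22/98410.16 × 100 = 146.149.

146.15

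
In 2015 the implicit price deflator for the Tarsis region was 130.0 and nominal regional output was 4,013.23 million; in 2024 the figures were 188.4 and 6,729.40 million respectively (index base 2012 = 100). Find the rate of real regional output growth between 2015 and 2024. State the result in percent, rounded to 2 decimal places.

15.70%

Deflate each year: 2015 → 4013.23/1.300 = 3087.10; 2024 → 6729.40/1.884 = 3571.87.
So real regional output changed by 3571.87/3087.10 − 1 = 0.1570, i.e. 15.70%.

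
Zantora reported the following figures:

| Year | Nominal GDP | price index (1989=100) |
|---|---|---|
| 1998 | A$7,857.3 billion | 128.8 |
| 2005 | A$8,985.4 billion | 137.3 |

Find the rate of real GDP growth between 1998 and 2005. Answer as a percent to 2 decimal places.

7.28%

Deflate each year: 1998 → 7857.3/1.288 = 6100.39; 2005 → 8985.4/1.373 = 6544.36.
So real GDP changed by 6544.36/6100.39 − 1 = 0.0728, i.e. 7.28%.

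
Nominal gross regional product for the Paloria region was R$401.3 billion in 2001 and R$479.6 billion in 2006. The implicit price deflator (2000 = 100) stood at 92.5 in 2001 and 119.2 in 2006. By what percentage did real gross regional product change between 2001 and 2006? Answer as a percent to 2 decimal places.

Deflate each year: 2001 → 401.3/0.925 = 433.84; 2006 → 479.6/1.192 = 402.35.
So real gross regional product changed by 402.35/433.84 − 1 = -0.0726, i.e. -7.26%.

-7.26%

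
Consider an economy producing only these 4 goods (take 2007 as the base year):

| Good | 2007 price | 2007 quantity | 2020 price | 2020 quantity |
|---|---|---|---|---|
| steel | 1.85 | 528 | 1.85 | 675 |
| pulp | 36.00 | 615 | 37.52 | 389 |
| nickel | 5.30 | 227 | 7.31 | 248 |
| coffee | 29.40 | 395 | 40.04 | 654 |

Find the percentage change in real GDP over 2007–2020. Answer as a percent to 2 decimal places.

-0.38%

Real GDP 2007 = Nominal GDP 2007 = 1.85·528 + 36.00·615 + 5.30·227 + 29.40·395 = 35932.90.
Real GDP 2020 (at 2007 prices) = 1.85·675 + 36.00·389 + 5.30·248 + 29.40·654 = 35794.75.
Real growth = 35794.75/35932.90 − 1 = -0.0038.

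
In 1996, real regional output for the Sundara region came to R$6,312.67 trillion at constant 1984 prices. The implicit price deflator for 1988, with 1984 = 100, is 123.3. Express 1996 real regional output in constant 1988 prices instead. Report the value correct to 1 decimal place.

Real regional output in 1988 prices = Real regional output in 1984 prices × (P_1988/P_1984) = 6312.67 × 1.233 = 7783.52.

R$7,783.5 trillion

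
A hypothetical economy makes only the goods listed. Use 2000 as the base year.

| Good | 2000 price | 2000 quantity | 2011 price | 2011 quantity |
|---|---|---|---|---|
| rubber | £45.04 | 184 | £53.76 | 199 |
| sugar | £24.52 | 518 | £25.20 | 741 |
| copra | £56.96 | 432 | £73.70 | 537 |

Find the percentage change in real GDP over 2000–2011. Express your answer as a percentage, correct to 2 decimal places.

Real GDP 2000 = Nominal GDP 2000 = 45.04·184 + 24.52·518 + 56.96·432 = 45595.44.
Real GDP 2011 (at 2000 prices) = 45.04·199 + 24.52·741 + 56.96·537 = 57719.80.
Real growth = 57719.80/45595.44 − 1 = 0.2659.

26.59%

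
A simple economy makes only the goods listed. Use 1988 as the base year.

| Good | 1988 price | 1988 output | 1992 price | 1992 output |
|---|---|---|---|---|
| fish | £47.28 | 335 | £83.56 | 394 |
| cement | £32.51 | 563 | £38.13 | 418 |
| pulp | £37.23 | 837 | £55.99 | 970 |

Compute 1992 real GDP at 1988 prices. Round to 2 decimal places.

Real GDP 1992 = Σ (p_1988 × q_1992) = 47.28·394 + 32.51·418 + 37.23·970 = 68330.60.

£68330.60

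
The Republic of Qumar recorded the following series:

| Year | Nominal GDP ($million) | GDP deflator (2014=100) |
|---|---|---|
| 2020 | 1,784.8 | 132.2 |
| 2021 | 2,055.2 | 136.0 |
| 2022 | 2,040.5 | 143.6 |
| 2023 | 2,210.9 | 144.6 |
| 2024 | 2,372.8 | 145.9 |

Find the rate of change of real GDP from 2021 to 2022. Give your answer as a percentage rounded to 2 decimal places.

Real GDP 2021 = 2055.2/1.360 = 1511.18.
Real GDP 2022 = 2040.5/1.436 = 1420.96.
Change = 1420.96/1511.18 − 1 = -0.0597.

-5.97%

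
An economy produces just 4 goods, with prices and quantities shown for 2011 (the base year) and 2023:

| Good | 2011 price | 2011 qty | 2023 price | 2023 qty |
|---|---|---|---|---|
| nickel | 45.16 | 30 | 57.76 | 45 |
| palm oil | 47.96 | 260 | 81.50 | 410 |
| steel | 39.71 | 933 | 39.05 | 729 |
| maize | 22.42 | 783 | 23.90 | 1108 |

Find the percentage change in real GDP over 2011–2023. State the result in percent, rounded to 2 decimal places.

10.31%

Real GDP 2011 = Nominal GDP 2011 = 45.16·30 + 47.96·260 + 39.71·933 + 22.42·783 = 68428.69.
Real GDP 2023 (at 2011 prices) = 45.16·45 + 47.96·410 + 39.71·729 + 22.42·1108 = 75485.75.
Real growth = 75485.75/68428.69 − 1 = 0.1031.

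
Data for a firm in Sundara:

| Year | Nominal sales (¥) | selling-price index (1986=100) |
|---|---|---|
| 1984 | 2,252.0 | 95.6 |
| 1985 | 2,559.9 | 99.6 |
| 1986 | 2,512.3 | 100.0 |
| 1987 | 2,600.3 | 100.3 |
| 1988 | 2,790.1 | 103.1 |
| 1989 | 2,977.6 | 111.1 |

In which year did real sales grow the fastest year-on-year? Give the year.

1985

1985: real = 2559.9/0.996 = 2570.18; growth vs 1984 (2355.65) = 9.11%.
1986: real = 2512.3/1.000 = 2512.30; growth vs 1985 (2570.18) = -2.25%.
1987: real = 2600.3/1.003 = 2592.52; growth vs 1986 (2512.30) = 3.19%.
1988: real = 2790.1/1.031 = 2706.21; growth vs 1987 (2592.52) = 4.39%.
1989: real = 2977.6/1.111 = 2680.11; growth vs 1988 (2706.21) = -0.96%.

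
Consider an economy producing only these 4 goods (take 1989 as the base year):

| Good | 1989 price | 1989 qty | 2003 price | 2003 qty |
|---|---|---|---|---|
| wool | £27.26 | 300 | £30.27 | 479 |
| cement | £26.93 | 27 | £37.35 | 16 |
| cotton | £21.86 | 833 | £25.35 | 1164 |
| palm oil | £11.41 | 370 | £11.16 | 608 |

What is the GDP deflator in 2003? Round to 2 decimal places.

Nominal GDP 2003 = 30.27·479 + 37.35·16 + 25.35·1164 + 11.16·608 = 51389.61.
Real GDP 2003 (at 1989 prices) = 27.26·479 + 26.93·16 + 21.86·1164 + 11.41·608 = 45870.74.
Deflator = Nominal/Real × 100 = 51389.61/45870.74 × 100 = 112.031.

112.03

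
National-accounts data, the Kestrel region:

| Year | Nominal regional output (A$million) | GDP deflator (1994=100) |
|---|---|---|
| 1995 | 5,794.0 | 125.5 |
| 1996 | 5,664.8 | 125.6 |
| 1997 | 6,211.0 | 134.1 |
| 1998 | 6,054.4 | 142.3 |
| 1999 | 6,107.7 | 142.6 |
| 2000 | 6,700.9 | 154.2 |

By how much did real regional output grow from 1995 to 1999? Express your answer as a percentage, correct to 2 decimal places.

-7.23%

Real regional output 1995 = 5794.0/1.255 = 4616.73.
Real regional output 1999 = 6107.7/1.426 = 4283.10.
Change = 4283.10/4616.73 − 1 = -0.0723.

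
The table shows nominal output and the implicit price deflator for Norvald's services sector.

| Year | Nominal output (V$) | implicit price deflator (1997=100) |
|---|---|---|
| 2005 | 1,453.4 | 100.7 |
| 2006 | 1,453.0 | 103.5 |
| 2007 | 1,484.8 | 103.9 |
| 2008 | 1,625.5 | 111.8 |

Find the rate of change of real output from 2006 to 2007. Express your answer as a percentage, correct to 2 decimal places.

1.80%

Real output 2006 = 1453.0/1.035 = 1403.86.
Real output 2007 = 1484.8/1.039 = 1429.07.
Change = 1429.07/1403.86 − 1 = 0.0180.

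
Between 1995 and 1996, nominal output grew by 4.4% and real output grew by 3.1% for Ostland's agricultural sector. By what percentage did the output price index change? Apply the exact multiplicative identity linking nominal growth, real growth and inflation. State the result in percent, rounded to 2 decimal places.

1.26%

(1 + g_nom) = (1 + g_real)(1 + π), so π = 1.0440 / 1.0310 − 1 = 0.01261.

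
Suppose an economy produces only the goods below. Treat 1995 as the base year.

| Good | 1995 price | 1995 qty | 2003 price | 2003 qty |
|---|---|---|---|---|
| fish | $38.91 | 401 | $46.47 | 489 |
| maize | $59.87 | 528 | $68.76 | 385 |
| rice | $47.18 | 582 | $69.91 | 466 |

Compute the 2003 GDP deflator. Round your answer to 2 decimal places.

Nominal GDP 2003 = 46.47·489 + 68.76·385 + 69.91·466 = 81774.49.
Real GDP 2003 (at 1995 prices) = 38.91·489 + 59.87·385 + 47.18·466 = 64062.82.
Deflator = Nominal/Real × 100 = 81774.49/64062.82 × 100 = 127.647.

127.65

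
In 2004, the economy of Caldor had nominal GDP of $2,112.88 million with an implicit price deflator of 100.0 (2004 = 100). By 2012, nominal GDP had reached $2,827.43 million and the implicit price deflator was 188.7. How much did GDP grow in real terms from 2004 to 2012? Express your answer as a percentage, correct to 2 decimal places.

-29.08%

Real GDP 2004 = 2112.88 / 1.000 = 2112.88.
Real GDP 2012 = 2827.43 / 1.887 = 1498.37.
Real growth = 1498.37 / 2112.88 − 1 = -0.2908.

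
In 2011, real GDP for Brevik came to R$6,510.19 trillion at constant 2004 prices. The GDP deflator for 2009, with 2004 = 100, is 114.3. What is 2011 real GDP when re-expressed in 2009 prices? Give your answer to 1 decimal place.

R$7,441.1 trillion

Real GDP in 2009 prices = Real GDP in 2004 prices × (P_2009/P_2004) = 6510.19 × 1.143 = 7441.15.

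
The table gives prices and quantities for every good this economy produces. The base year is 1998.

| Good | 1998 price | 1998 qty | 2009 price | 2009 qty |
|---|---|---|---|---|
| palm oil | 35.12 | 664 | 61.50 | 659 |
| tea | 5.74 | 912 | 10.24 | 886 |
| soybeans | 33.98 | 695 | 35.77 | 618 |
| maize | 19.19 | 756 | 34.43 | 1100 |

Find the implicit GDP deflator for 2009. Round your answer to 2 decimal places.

Nominal GDP 2009 = 61.50·659 + 10.24·886 + 35.77·618 + 34.43·1100 = 109580.00.
Real GDP 2009 (at 1998 prices) = 35.12·659 + 5.74·886 + 33.98·618 + 19.19·1100 = 70338.36.
Deflator = Nominal/Real × 100 = 109580.00/70338.36 × 100 = 155.790.

155.79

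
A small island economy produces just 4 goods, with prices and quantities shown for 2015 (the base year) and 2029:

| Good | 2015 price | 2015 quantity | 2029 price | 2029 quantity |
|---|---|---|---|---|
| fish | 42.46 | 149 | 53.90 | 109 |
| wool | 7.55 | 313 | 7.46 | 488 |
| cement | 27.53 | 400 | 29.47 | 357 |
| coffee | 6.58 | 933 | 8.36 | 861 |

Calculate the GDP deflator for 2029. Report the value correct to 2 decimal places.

114.40

Nominal GDP 2029 = 53.90·109 + 7.46·488 + 29.47·357 + 8.36·861 = 27234.33.
Real GDP 2029 (at 2015 prices) = 42.46·109 + 7.55·488 + 27.53·357 + 6.58·861 = 23806.13.
Deflator = Nominal/Real × 100 = 27234.33/23806.13 × 100 = 114.400.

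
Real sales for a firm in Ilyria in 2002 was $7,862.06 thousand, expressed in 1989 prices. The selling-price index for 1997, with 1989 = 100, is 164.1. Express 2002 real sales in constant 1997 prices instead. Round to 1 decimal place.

$12,901.6 thousand

Real sales in 1997 prices = Real sales in 1989 prices × (P_1997/P_1989) = 7862.06 × 1.641 = 12901.64.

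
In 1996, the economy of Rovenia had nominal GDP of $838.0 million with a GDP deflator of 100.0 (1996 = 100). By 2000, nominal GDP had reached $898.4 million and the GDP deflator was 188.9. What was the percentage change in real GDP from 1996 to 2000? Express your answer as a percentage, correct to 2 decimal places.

Deflate each year: 1996 → 838.0/1.000 = 838.00; 2000 → 898.4/1.889 = 475.60.
So real GDP changed by 475.60/838.00 − 1 = -0.4325, i.e. -43.25%.

-43.25%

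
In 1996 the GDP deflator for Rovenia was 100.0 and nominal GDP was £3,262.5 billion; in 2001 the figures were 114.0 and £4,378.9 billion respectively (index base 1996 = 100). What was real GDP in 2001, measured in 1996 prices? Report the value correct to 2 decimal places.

£3,841.14 billion

Real GDP = Nominal / (GDP deflator/100) = 4378.9 / 1.140 = 3841.14.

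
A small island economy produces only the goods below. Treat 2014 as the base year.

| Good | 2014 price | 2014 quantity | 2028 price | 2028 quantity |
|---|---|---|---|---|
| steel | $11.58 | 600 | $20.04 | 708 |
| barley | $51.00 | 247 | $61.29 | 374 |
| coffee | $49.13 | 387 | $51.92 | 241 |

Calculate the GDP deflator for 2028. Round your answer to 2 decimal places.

126.87

Nominal GDP 2028 = 20.04·708 + 61.29·374 + 51.92·241 = 49623.50.
Real GDP 2028 (at 2014 prices) = 11.58·708 + 51.00·374 + 49.13·241 = 39112.97.
Deflator = Nominal/Real × 100 = 49623.50/39112.97 × 100 = 126.872.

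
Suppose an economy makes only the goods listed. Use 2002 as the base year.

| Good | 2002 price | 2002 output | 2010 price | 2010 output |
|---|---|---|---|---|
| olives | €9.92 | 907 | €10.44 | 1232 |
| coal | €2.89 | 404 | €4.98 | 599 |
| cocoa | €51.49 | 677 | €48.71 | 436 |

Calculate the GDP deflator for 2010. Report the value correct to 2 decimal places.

Nominal GDP 2010 = 10.44·1232 + 4.98·599 + 48.71·436 = 37082.66.
Real GDP 2010 (at 2002 prices) = 9.92·1232 + 2.89·599 + 51.49·436 = 36402.19.
Deflator = Nominal/Real × 100 = 37082.66/36402.19 × 100 = 101.869.

101.87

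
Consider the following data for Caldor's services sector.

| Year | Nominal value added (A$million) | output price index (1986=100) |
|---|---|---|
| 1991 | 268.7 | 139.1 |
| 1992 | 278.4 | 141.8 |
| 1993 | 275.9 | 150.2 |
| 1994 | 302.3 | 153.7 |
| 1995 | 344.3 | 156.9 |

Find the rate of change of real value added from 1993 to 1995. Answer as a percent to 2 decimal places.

Real value added 1993 = 275.9/1.502 = 183.69.
Real value added 1995 = 344.3/1.569 = 219.44.
Change = 219.44/183.69 − 1 = 0.1946.

19.46%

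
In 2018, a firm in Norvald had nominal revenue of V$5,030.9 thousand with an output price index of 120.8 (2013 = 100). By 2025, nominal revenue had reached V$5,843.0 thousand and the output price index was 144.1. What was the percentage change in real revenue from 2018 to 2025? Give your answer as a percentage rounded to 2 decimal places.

-2.64%

Deflate each year: 2018 → 5030.9/1.208 = 4164.65; 2025 → 5843.0/1.441 = 4054.82.
So real revenue changed by 4054.82/4164.65 − 1 = -0.0264, i.e. -2.64%.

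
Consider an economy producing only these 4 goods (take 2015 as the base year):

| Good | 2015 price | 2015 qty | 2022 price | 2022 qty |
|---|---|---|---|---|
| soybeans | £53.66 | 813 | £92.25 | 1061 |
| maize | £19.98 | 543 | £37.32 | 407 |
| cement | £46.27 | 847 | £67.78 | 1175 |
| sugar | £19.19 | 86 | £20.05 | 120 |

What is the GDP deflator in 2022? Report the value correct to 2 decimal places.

Nominal GDP 2022 = 92.25·1061 + 37.32·407 + 67.78·1175 + 20.05·120 = 195113.99.
Real GDP 2022 (at 2015 prices) = 53.66·1061 + 19.98·407 + 46.27·1175 + 19.19·120 = 121735.17.
Deflator = Nominal/Real × 100 = 195113.99/121735.17 × 100 = 160.277.

160.28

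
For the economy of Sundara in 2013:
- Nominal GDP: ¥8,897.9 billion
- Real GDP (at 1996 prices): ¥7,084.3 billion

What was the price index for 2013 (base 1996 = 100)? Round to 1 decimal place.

price index = (Nominal / Real) × 100 = 8897.9 / 7084.3 × 100 = 125.60.

125.6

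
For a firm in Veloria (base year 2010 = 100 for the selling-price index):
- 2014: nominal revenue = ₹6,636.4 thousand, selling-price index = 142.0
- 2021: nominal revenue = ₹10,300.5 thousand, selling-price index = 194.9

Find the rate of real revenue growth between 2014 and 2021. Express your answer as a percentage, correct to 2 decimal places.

Real revenue 2014 = 6636.4 / 1.420 = 4673.52.
Real revenue 2021 = 10300.5 / 1.949 = 5285.02.
Real growth = 5285.02 / 4673.52 − 1 = 0.1308.

13.08%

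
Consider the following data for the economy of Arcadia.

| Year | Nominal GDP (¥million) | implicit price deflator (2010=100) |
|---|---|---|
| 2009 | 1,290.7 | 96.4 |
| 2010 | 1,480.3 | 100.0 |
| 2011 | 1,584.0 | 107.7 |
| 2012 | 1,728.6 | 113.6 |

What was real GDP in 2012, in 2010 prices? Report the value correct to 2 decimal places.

Real GDP 2012 = 1728.6 / 1.136 = 1521.65.

¥1,521.65 million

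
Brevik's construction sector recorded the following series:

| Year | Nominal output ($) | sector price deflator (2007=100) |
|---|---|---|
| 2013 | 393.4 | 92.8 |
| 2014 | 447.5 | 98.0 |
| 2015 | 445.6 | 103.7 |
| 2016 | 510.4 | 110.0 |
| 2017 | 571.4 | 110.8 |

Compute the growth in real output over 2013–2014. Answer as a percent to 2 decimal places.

7.72%

Real output 2013 = 393.4/0.928 = 423.92.
Real output 2014 = 447.5/0.980 = 456.63.
Change = 456.63/423.92 − 1 = 0.0772.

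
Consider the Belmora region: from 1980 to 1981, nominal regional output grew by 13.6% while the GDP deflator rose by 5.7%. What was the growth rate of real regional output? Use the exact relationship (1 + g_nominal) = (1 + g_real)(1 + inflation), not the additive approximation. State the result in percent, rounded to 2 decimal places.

(1 + g_nom) = (1 + g_real)(1 + π), so g_real = 1.1360 / 1.0570 − 1 = 0.07474.

7.47%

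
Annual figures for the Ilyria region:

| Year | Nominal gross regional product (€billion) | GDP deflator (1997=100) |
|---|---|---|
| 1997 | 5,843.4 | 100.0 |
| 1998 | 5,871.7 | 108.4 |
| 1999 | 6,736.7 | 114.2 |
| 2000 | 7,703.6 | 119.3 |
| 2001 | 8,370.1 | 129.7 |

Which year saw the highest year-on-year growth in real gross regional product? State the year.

1998: real = 5871.7/1.084 = 5416.70; growth vs 1997 (5843.40) = -7.30%.
1999: real = 6736.7/1.142 = 5899.04; growth vs 1998 (5416.70) = 8.90%.
2000: real = 7703.6/1.193 = 6457.33; growth vs 1999 (5899.04) = 9.46%.
2001: real = 8370.1/1.297 = 6453.43; growth vs 2000 (6457.33) = -0.06%.

2000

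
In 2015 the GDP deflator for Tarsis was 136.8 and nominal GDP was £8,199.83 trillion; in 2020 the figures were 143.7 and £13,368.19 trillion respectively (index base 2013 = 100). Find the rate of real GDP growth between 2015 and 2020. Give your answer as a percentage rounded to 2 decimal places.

55.20%

Deflate each year: 2015 → 8199.83/1.368 = 5994.03; 2020 → 13368.19/1.437 = 9302.85.
So real GDP changed by 9302.85/5994.03 − 1 = 0.5520, i.e. 55.20%.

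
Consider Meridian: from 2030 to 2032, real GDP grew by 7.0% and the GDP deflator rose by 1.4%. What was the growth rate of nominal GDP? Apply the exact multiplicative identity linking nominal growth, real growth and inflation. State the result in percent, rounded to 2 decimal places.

8.50%

(1 + g_nom) = (1 + g_real)(1 + π) = 1.0700 × 1.0140 = 1.08498.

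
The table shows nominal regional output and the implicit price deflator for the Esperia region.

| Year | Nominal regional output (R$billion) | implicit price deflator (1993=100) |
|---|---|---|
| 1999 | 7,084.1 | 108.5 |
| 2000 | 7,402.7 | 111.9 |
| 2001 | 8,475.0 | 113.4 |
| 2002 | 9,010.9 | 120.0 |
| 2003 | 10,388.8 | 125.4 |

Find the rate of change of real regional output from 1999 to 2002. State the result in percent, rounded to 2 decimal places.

Real regional output 1999 = 7084.1/1.085 = 6529.12.
Real regional output 2002 = 9010.9/1.200 = 7509.08.
Change = 7509.08/6529.12 − 1 = 0.1501.

15.01%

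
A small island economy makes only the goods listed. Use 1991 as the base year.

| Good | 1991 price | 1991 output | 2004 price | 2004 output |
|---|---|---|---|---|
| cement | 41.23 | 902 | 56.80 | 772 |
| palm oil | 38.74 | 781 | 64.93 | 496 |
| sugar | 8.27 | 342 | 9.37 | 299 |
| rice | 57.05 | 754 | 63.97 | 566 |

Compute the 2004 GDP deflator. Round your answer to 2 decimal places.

134.09

Nominal GDP 2004 = 56.80·772 + 64.93·496 + 9.37·299 + 63.97·566 = 115063.53.
Real GDP 2004 (at 1991 prices) = 41.23·772 + 38.74·496 + 8.27·299 + 57.05·566 = 85807.63.
Deflator = Nominal/Real × 100 = 115063.53/85807.63 × 100 = 134.095.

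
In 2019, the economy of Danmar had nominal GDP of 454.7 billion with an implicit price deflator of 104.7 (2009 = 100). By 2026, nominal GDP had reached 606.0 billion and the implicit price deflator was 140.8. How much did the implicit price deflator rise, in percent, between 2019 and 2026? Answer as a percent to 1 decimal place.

Price-level change = 140.8 / 104.7 − 1 = 0.3448.

34.5%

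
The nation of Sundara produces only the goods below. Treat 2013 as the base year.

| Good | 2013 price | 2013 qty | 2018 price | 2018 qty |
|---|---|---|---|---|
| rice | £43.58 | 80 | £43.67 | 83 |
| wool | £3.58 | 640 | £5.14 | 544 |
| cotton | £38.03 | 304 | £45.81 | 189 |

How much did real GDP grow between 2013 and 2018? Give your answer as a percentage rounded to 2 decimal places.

-26.45%

Real GDP 2013 = Nominal GDP 2013 = 43.58·80 + 3.58·640 + 38.03·304 = 17338.72.
Real GDP 2018 (at 2013 prices) = 43.58·83 + 3.58·544 + 38.03·189 = 12752.33.
Real growth = 12752.33/17338.72 − 1 = -0.2645.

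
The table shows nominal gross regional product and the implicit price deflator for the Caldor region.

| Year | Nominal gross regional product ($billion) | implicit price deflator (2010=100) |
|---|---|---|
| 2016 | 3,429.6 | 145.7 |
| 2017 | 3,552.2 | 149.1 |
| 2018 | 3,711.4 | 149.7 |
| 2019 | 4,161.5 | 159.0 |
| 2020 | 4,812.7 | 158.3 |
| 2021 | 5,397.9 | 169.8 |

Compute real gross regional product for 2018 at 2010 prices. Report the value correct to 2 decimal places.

Real gross regional product 2018 = 3711.4 / 1.497 = 2479.23.

$2,479.23 billion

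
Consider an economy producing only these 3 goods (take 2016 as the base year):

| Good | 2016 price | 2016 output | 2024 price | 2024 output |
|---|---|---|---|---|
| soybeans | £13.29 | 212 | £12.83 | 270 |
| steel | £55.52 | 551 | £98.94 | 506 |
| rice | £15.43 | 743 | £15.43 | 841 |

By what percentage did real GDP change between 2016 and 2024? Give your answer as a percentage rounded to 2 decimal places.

Real GDP 2016 = Nominal GDP 2016 = 13.29·212 + 55.52·551 + 15.43·743 = 44873.49.
Real GDP 2024 (at 2016 prices) = 13.29·270 + 55.52·506 + 15.43·841 = 44658.05.
Real growth = 44658.05/44873.49 − 1 = -0.0048.

-0.48%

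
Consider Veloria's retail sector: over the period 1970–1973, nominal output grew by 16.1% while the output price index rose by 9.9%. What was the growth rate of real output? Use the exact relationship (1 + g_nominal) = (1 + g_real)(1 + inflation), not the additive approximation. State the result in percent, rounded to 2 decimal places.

(1 + g_nom) = (1 + g_real)(1 + π), so g_real = 1.1610 / 1.0990 − 1 = 0.05641.

5.64%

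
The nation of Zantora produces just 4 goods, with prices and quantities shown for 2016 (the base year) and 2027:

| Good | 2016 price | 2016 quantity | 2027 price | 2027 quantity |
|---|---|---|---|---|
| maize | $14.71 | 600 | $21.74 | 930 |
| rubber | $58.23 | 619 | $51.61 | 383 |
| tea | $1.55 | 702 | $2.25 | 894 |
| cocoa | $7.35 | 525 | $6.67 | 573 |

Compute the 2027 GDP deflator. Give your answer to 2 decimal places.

Nominal GDP 2027 = 21.74·930 + 51.61·383 + 2.25·894 + 6.67·573 = 45818.24.
Real GDP 2027 (at 2016 prices) = 14.71·930 + 58.23·383 + 1.55·894 + 7.35·573 = 41579.64.
Deflator = Nominal/Real × 100 = 45818.24/41579.64 × 100 = 110.194.

110.19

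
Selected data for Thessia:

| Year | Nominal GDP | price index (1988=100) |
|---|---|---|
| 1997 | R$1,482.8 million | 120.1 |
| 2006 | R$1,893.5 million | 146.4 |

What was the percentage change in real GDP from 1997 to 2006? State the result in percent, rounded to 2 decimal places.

4.76%

Real GDP 1997 = 1482.8 / 1.201 = 1234.64.
Real GDP 2006 = 1893.5 / 1.464 = 1293.37.
Real growth = 1293.37 / 1234.64 − 1 = 0.0476.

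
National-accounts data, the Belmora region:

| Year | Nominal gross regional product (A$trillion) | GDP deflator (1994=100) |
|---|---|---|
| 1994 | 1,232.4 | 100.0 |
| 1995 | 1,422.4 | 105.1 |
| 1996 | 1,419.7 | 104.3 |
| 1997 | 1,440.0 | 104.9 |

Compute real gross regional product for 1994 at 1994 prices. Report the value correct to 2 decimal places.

Real gross regional product 1994 = 1232.4 / 1.000 = 1232.40.

A$1,232.40 trillion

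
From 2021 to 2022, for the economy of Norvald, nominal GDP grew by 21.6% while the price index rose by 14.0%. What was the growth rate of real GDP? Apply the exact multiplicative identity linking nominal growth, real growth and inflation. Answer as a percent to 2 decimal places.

(1 + g_nom) = (1 + g_real)(1 + π), so g_real = 1.2160 / 1.1400 − 1 = 0.06667.

6.67%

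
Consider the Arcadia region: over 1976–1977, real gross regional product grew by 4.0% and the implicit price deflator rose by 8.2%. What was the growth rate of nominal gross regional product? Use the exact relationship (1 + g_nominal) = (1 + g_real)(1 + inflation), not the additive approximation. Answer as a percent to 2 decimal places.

(1 + g_nom) = (1 + g_real)(1 + π) = 1.0400 × 1.0820 = 1.12528.

12.53%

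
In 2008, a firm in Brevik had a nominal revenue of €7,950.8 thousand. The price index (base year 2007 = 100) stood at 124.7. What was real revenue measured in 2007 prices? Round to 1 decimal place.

Real revenue = Nominal / (price index/100) = 7950.8 / 1.247 = 6375.94.

€6,375.9 thousand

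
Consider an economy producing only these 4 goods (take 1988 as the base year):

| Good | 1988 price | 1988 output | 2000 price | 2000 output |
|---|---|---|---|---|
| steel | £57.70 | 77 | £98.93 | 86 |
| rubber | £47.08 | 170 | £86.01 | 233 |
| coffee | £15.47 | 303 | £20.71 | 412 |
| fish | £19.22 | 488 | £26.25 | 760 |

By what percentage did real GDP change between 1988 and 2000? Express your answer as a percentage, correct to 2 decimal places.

Real GDP 1988 = Nominal GDP 1988 = 57.70·77 + 47.08·170 + 15.47·303 + 19.22·488 = 26513.27.
Real GDP 2000 (at 1988 prices) = 57.70·86 + 47.08·233 + 15.47·412 + 19.22·760 = 36912.68.
Real growth = 36912.68/26513.27 − 1 = 0.3922.

39.22%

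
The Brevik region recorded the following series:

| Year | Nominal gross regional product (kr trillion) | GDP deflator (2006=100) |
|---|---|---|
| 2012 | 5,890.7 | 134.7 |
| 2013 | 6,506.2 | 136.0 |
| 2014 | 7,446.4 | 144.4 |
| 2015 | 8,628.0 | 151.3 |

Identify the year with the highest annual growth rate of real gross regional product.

2013: real = 6506.2/1.360 = 4783.97; growth vs 2012 (4373.20) = 9.39%.
2014: real = 7446.4/1.444 = 5156.79; growth vs 2013 (4783.97) = 7.79%.
2015: real = 8628.0/1.513 = 5702.58; growth vs 2014 (5156.79) = 10.58%.

2015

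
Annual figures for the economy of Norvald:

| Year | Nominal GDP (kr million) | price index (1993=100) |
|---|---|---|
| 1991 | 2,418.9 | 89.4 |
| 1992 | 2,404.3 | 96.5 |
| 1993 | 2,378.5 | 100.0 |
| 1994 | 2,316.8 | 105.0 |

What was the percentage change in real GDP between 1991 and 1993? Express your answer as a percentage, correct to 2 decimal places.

-12.09%

Real GDP 1991 = 2418.9/0.894 = 2705.70.
Real GDP 1993 = 2378.5/1.000 = 2378.50.
Change = 2378.50/2705.70 − 1 = -0.1209.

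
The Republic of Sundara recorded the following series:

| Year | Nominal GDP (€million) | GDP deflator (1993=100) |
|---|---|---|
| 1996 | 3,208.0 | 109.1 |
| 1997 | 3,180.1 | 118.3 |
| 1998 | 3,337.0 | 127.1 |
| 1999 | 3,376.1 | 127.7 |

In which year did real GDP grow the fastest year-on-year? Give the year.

1999

1997: real = 3180.1/1.183 = 2688.17; growth vs 1996 (2940.42) = -8.58%.
1998: real = 3337.0/1.271 = 2625.49; growth vs 1997 (2688.17) = -2.33%.
1999: real = 3376.1/1.277 = 2643.77; growth vs 1998 (2625.49) = 0.70%.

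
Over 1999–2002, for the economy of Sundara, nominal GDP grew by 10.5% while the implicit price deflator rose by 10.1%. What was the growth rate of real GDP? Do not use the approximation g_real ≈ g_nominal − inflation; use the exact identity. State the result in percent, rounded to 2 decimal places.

(1 + g_nom) = (1 + g_real)(1 + π), so g_real = 1.1050 / 1.1010 − 1 = 0.00363.

0.36%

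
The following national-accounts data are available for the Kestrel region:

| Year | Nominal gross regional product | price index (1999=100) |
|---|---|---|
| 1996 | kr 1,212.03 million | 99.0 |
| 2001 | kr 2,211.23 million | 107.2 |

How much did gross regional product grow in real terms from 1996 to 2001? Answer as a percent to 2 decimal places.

Real gross regional product 1996 = 1212.03 / 0.990 = 1224.27.
Real gross regional product 2001 = 2211.23 / 1.072 = 2062.71.
Real growth = 2062.71 / 1224.27 − 1 = 0.6848.

68.48%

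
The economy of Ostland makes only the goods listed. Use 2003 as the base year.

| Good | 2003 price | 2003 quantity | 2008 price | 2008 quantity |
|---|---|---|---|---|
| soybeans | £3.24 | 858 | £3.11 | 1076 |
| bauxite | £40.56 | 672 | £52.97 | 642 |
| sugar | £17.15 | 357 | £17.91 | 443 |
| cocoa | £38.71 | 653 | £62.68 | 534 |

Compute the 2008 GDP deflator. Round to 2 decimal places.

Nominal GDP 2008 = 3.11·1076 + 52.97·642 + 17.91·443 + 62.68·534 = 78758.35.
Real GDP 2008 (at 2003 prices) = 3.24·1076 + 40.56·642 + 17.15·443 + 38.71·534 = 57794.35.
Deflator = Nominal/Real × 100 = 78758.35/57794.35 × 100 = 136.273.

136.27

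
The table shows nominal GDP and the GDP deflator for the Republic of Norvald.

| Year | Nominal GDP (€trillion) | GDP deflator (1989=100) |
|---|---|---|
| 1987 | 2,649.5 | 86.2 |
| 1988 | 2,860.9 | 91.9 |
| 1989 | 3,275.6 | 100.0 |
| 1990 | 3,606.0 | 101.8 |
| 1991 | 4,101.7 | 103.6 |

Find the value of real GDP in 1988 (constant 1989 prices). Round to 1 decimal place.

€3,113.1 trillion

Real GDP 1988 = 2860.9 / 0.919 = 3113.06.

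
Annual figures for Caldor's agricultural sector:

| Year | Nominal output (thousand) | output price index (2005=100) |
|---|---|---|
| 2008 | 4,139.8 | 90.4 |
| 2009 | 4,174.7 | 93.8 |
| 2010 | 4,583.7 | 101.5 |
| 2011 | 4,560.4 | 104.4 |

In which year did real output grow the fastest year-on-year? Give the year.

2009: real = 4174.7/0.938 = 4450.64; growth vs 2008 (4579.42) = -2.81%.
2010: real = 4583.7/1.015 = 4515.96; growth vs 2009 (4450.64) = 1.47%.
2011: real = 4560.4/1.044 = 4368.20; growth vs 2010 (4515.96) = -3.27%.

2010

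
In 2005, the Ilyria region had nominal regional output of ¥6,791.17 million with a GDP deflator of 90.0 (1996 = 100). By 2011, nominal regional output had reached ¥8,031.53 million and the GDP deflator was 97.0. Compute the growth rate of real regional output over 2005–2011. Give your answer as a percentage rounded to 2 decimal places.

9.73%

Real regional output 2005 = 6791.17 / 0.900 = 7545.74.
Real regional output 2011 = 8031.53 / 0.970 = 8279.93.
Real growth = 8279.93 / 7545.74 − 1 = 0.0973.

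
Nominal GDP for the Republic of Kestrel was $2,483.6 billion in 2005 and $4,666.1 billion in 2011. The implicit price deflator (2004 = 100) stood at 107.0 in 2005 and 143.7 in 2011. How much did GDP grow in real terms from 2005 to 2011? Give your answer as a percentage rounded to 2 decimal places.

39.89%

Deflate each year: 2005 → 2483.6/1.070 = 2321.12; 2011 → 4666.1/1.437 = 3247.11.
So real GDP changed by 3247.11/2321.12 − 1 = 0.3989, i.e. 39.89%.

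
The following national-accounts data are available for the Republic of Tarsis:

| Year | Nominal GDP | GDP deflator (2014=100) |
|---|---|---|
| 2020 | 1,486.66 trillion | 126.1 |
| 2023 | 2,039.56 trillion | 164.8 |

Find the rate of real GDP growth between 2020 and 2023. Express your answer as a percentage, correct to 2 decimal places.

4.97%

Deflate each year: 2020 → 1486.66/1.261 = 1178.95; 2023 → 2039.56/1.648 = 1237.60.
So real GDP changed by 1237.60/1178.95 − 1 = 0.0497, i.e. 4.97%.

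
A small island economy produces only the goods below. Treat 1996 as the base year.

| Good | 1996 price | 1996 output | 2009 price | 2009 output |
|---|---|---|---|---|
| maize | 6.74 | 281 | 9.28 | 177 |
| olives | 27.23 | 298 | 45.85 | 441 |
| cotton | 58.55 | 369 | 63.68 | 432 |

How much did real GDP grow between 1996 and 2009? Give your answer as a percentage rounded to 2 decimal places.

Real GDP 1996 = Nominal GDP 1996 = 6.74·281 + 27.23·298 + 58.55·369 = 31613.43.
Real GDP 2009 (at 1996 prices) = 6.74·177 + 27.23·441 + 58.55·432 = 38495.01.
Real growth = 38495.01/31613.43 − 1 = 0.2177.

21.77%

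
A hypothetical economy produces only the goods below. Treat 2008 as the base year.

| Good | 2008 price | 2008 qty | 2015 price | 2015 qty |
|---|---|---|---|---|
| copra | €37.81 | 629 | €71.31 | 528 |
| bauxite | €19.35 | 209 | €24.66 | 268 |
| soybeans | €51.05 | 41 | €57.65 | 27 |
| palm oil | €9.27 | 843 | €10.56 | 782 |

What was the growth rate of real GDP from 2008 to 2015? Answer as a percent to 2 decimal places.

-10.49%

Real GDP 2008 = Nominal GDP 2008 = 37.81·629 + 19.35·209 + 51.05·41 + 9.27·843 = 37734.30.
Real GDP 2015 (at 2008 prices) = 37.81·528 + 19.35·268 + 51.05·27 + 9.27·782 = 33776.97.
Real growth = 33776.97/37734.30 − 1 = -0.1049.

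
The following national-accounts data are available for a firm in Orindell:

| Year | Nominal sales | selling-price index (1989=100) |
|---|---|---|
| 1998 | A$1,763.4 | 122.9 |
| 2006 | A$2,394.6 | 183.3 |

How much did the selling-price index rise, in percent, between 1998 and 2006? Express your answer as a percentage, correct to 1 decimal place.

49.1%

Price-level change = 183.3 / 122.9 − 1 = 0.4915.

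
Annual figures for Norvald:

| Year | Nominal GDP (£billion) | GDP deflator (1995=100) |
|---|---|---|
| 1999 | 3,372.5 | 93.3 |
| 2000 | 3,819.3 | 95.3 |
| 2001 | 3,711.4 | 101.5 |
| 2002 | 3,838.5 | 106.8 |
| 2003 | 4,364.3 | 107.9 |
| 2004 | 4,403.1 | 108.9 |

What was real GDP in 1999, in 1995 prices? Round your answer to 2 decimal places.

Real GDP 1999 = 3372.5 / 0.933 = 3614.68.

£3,614.68 billion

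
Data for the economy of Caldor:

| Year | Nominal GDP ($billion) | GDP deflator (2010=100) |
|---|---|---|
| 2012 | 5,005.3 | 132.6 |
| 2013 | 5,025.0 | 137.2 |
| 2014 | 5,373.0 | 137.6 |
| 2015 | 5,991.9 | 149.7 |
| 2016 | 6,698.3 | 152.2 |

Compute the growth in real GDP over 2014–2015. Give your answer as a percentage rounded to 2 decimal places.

Real GDP 2014 = 5373.0/1.376 = 3904.80.
Real GDP 2015 = 5991.9/1.497 = 4002.61.
Change = 4002.61/3904.80 − 1 = 0.0250.

2.50%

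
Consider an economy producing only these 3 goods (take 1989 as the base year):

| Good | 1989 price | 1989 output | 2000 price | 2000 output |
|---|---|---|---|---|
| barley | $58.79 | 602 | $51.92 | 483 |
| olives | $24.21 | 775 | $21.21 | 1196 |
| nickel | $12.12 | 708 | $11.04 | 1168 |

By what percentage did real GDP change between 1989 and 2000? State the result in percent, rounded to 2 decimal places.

13.98%

Real GDP 1989 = Nominal GDP 1989 = 58.79·602 + 24.21·775 + 12.12·708 = 62735.29.
Real GDP 2000 (at 1989 prices) = 58.79·483 + 24.21·1196 + 12.12·1168 = 71506.89.
Real growth = 71506.89/62735.29 − 1 = 0.1398.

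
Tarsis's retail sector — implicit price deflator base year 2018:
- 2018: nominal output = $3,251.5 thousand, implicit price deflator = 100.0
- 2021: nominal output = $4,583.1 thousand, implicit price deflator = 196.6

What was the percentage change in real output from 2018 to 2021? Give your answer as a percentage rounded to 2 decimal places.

Deflate each year: 2018 → 3251.5/1.000 = 3251.50; 2021 → 4583.1/1.966 = 2331.18.
So real output changed by 2331.18/3251.50 − 1 = -0.2830, i.e. -28.30%.

-28.30%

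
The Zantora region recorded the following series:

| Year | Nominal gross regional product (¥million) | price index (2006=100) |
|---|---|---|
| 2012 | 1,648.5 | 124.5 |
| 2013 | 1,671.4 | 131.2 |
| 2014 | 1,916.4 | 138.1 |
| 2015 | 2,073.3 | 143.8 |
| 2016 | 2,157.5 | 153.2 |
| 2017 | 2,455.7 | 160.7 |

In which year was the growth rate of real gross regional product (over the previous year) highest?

2014

2013: real = 1671.4/1.312 = 1273.93; growth vs 2012 (1324.10) = -3.79%.
2014: real = 1916.4/1.381 = 1387.69; growth vs 2013 (1273.93) = 8.93%.
2015: real = 2073.3/1.438 = 1441.79; growth vs 2014 (1387.69) = 3.90%.
2016: real = 2157.5/1.532 = 1408.29; growth vs 2015 (1441.79) = -2.32%.
2017: real = 2455.7/1.607 = 1528.13; growth vs 2016 (1408.29) = 8.51%.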